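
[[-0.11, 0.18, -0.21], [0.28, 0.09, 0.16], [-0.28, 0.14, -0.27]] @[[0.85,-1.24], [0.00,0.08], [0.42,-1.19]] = [[-0.18, 0.4],[0.31, -0.53],[-0.35, 0.68]]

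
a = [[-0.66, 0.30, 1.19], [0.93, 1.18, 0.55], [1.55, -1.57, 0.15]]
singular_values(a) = [2.34, 1.6, 1.18]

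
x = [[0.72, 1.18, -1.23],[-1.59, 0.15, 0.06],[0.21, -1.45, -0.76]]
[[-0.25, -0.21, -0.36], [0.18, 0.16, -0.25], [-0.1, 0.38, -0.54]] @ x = [[0.08, 0.20, 0.57], [-0.18, 0.60, -0.02], [-0.79, 0.72, 0.56]]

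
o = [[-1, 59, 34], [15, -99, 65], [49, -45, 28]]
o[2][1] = -45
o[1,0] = 15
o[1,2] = 65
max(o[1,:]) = 65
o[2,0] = 49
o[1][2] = 65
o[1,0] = 15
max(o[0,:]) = 59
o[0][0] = -1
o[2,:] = [49, -45, 28]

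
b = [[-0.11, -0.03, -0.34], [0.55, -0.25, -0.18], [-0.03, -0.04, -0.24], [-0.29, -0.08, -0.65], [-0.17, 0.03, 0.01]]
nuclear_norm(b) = 1.53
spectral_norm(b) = 0.84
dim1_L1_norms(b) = [0.48, 0.98, 0.31, 1.02, 0.21]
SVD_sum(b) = [[-0.14, -0.03, -0.32], [0.01, 0.0, 0.03], [-0.09, -0.02, -0.21], [-0.29, -0.07, -0.65], [-0.02, -0.01, -0.05]] + [[0.03, -0.01, -0.01], [0.54, -0.24, -0.21], [0.06, -0.03, -0.02], [0.00, -0.0, -0.0], [-0.14, 0.06, 0.05]] + [[0.01,  0.02,  -0.0], [-0.0,  -0.01,  0.0], [0.0,  0.01,  -0.00], [-0.00,  -0.01,  0.0], [-0.01,  -0.03,  0.01]]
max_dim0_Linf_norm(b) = 0.65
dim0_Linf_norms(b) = [0.55, 0.25, 0.65]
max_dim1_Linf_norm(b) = 0.65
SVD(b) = [[-0.43, 0.05, -0.47], [0.04, 0.96, 0.25], [-0.28, 0.11, -0.28], [-0.86, 0.01, 0.28], [-0.07, -0.25, 0.75]] @ diag([0.8362672870191208, 0.6543029251701636, 0.039302757860570116]) @ [[0.4, 0.1, 0.91], [0.86, -0.39, -0.34], [-0.32, -0.92, 0.24]]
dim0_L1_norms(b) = [1.15, 0.43, 1.42]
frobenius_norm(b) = 1.06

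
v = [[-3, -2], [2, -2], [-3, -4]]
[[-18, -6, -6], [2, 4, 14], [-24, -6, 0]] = v @ [[4, 2, 4], [3, 0, -3]]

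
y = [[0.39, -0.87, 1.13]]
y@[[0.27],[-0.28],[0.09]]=[[0.45]]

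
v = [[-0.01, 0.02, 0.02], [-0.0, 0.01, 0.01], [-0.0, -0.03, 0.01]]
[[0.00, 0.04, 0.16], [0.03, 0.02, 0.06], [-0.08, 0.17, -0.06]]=v @ [[5.34, -0.0, -3.42], [2.61, -3.86, 3.05], [0.08, 5.77, 3.19]]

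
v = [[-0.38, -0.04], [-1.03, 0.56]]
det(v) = -0.254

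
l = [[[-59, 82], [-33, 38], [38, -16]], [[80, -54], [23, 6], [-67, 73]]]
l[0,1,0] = -33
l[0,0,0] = -59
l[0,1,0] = -33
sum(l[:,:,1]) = 129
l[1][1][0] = 23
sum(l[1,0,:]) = 26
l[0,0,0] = -59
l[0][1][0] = -33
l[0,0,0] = -59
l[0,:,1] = [82, 38, -16]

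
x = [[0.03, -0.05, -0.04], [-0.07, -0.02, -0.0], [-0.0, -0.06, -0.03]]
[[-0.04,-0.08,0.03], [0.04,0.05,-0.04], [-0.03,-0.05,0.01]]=x @ [[-0.74,-0.84,0.51], [0.72,0.52,0.05], [-0.37,0.62,-0.55]]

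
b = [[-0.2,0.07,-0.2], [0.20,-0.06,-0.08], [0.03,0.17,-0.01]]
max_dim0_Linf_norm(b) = 0.2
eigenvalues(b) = [(-0.31+0j), (0.02+0.18j), (0.02-0.18j)]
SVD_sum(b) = [[-0.23,  0.10,  -0.12], [0.13,  -0.05,  0.07], [-0.03,  0.01,  -0.02]] + [[0.04, 0.00, -0.08], [0.08, 0.01, -0.14], [0.01, 0.0, -0.03]] + [[-0.01, -0.03, -0.01], [-0.0, -0.01, -0.00], [0.05, 0.16, 0.03]]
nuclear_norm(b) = 0.67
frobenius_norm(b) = 0.41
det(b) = -0.01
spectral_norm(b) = 0.32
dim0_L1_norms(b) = [0.43, 0.3, 0.29]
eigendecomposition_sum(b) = [[(-0.19-0j),0.12+0.00j,-0.10+0.00j], [0.14+0.00j,-0.09-0.00j,(0.07-0j)], [(-0.06-0j),(0.04+0j),-0.03+0.00j]] + [[-0.00+0.03j,(-0.03+0.04j),-0.05-0.02j], [(0.03+0.04j),(0.01+0.06j),(-0.07+0.03j)], [(0.04-0.02j),(0.07+0j),(0.01+0.08j)]] + [[(-0-0.03j), -0.03-0.04j, -0.05+0.02j],[(0.03-0.04j), 0.01-0.06j, -0.07-0.03j],[0.04+0.02j, (0.07-0j), (0.01-0.08j)]]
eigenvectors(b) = [[(-0.79+0j),(0.23-0.38j),0.23+0.38j], [0.56+0.00j,(-0.15-0.61j),-0.15+0.61j], [-0.24+0.00j,(-0.64+0j),-0.64-0.00j]]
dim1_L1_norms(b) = [0.47, 0.34, 0.21]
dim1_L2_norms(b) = [0.29, 0.22, 0.17]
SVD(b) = [[-0.87,-0.46,-0.18], [0.48,-0.87,-0.08], [-0.12,-0.15,0.98]] @ diag([0.31879936947388243, 0.18553609757637415, 0.16953854582125313]) @ [[0.84, -0.34, 0.43],  [-0.47, -0.03, 0.88],  [0.29, 0.94, 0.19]]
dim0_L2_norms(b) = [0.28, 0.19, 0.22]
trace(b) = -0.27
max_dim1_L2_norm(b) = 0.29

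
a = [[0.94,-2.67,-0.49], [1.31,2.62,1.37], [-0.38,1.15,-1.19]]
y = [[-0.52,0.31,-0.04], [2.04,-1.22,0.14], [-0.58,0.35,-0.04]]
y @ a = [[-0.07, 2.15, 0.73],[0.27, -8.48, -2.84],[-0.07, 2.42, 0.81]]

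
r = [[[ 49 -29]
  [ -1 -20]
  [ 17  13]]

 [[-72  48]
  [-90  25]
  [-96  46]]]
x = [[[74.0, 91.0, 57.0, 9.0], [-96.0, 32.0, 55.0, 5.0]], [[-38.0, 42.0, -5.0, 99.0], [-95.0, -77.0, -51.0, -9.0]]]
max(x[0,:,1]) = 91.0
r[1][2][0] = -96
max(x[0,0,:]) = 91.0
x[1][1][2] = -51.0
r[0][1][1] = -20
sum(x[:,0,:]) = 329.0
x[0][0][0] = 74.0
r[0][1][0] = -1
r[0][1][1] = -20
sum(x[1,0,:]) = 98.0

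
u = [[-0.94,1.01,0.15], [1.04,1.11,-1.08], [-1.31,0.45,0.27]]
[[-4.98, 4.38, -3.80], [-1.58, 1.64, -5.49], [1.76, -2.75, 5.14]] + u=[[-5.92, 5.39, -3.65], [-0.54, 2.75, -6.57], [0.45, -2.3, 5.41]]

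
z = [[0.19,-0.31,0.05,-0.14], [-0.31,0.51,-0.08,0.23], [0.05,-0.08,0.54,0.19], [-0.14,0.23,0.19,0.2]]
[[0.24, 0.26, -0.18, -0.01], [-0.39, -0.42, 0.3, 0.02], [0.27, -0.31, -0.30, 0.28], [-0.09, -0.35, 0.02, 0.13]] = z @ [[0.71,0.40,0.42,0.40], [-0.51,-0.29,0.61,0.54], [0.2,-0.38,-0.61,0.67], [0.45,-0.78,0.29,-0.32]]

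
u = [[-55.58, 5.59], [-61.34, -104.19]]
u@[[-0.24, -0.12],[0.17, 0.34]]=[[14.29,  8.57], [-2.99,  -28.06]]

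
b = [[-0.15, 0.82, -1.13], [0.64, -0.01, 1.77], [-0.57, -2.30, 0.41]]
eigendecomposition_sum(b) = [[(0.01+0j), 0.00+0.00j, 0.00+0.00j],[-0.00+0.00j, (-0-0j), (-0-0j)],[(-0+0j), -0.00-0.00j, (-0-0j)]] + [[-0.08-0.36j,(0.41-0.7j),-0.57-0.39j], [0.32+0.35j,-0.00+1.06j,(0.89+0.07j)], [-0.28+0.46j,-1.15+0.33j,(0.21+0.98j)]] + [[-0.08+0.36j, (0.41+0.7j), (-0.57+0.39j)], [0.32-0.35j, -0.00-1.06j, (0.89-0.07j)], [(-0.28-0.46j), (-1.15-0.33j), 0.21-0.98j]]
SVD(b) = [[0.48, 0.27, -0.83], [-0.35, -0.81, -0.46], [-0.8, 0.52, -0.3]] @ diag([2.702200381825858, 1.998875393294369, 0.0032028959505560946]) @ [[0.06, 0.83, -0.55], [-0.43, -0.48, -0.77], [-0.9, 0.28, 0.33]]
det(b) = 0.02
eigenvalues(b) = [(0.01+0j), (0.12+1.68j), (0.12-1.68j)]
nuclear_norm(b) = 4.70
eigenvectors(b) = [[0.90+0.00j,-0.33+0.32j,-0.33-0.32j], [-0.28+0.00j,0.16-0.57j,(0.16+0.57j)], [(-0.33+0j),(0.67+0j),0.67-0.00j]]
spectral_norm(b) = 2.70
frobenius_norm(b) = 3.36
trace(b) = 0.25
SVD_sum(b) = [[0.08, 1.08, -0.72], [-0.06, -0.79, 0.52], [-0.13, -1.81, 1.2]] + [[-0.23,-0.26,-0.41], [0.7,0.78,1.25], [-0.44,-0.49,-0.79]] + [[0.0, -0.0, -0.00], [0.00, -0.00, -0.00], [0.0, -0.00, -0.00]]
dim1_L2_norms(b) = [1.4, 1.88, 2.4]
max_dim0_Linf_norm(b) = 2.3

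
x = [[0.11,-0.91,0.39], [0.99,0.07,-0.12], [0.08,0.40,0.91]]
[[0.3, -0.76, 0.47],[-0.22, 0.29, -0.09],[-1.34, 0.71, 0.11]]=x@[[-0.29, 0.26, -0.03], [-0.83, 1.0, -0.39], [-1.08, 0.32, 0.30]]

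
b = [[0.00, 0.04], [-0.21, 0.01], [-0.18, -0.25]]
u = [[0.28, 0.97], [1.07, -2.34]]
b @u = [[0.04,-0.09], [-0.05,-0.23], [-0.32,0.41]]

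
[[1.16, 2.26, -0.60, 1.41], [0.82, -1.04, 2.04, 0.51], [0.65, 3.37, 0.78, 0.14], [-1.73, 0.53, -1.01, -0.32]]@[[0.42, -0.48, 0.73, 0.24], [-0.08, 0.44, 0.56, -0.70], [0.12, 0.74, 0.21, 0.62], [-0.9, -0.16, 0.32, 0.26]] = [[-1.03, -0.23, 2.44, -1.31], [0.21, 0.58, 0.61, 2.32], [-0.03, 1.73, 2.57, -1.68], [-0.6, 0.37, -1.28, -1.50]]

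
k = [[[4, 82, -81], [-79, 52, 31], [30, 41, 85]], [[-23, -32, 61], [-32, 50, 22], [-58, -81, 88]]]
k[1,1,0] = -32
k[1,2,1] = -81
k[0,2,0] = 30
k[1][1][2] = 22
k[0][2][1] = 41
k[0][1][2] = 31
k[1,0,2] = 61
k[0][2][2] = 85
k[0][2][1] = 41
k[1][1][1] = 50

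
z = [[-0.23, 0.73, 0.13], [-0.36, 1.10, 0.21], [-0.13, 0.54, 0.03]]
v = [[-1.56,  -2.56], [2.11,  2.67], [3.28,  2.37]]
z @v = [[2.33,2.85], [3.57,4.36], [1.44,1.85]]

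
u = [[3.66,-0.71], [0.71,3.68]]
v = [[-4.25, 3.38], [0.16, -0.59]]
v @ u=[[-13.16, 15.46], [0.17, -2.28]]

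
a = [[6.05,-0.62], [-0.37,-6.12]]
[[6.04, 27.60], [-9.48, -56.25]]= a @ [[1.15, 5.47], [1.48, 8.86]]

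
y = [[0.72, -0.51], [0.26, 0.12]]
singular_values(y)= [0.89, 0.24]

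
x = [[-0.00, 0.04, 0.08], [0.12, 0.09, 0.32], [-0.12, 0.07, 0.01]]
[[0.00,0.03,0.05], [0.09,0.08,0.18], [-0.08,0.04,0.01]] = x@[[0.73, 0.11, -0.02], [0.11, 0.77, -0.01], [-0.02, -0.01, 0.58]]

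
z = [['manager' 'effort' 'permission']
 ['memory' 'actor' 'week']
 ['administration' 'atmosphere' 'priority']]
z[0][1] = 'effort'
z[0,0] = 'manager'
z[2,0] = 'administration'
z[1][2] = 'week'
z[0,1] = 'effort'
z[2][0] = 'administration'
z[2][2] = 'priority'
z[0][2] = 'permission'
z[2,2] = 'priority'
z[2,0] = 'administration'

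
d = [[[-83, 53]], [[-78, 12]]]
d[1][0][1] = 12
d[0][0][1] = 53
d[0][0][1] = 53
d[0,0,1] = 53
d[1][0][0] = -78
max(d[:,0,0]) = -78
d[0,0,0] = -83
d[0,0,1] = 53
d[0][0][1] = 53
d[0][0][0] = -83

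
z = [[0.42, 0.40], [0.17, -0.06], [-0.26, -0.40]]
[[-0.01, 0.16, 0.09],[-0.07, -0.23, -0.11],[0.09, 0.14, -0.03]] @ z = [[-0.0, -0.05],  [-0.04, 0.03],  [0.07, 0.04]]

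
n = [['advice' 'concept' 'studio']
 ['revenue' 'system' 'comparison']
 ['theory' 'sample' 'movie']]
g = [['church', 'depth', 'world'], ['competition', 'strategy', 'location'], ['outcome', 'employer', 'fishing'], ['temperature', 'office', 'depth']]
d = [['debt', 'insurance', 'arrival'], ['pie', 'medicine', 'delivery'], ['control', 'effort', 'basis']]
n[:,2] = ['studio', 'comparison', 'movie']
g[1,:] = ['competition', 'strategy', 'location']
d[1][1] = 'medicine'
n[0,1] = 'concept'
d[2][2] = 'basis'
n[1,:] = ['revenue', 'system', 'comparison']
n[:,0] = ['advice', 'revenue', 'theory']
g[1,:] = ['competition', 'strategy', 'location']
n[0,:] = ['advice', 'concept', 'studio']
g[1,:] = ['competition', 'strategy', 'location']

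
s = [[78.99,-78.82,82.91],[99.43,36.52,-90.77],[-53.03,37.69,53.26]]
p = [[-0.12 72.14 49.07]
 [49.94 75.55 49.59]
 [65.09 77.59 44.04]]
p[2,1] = 77.59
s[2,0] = -53.03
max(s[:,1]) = 37.69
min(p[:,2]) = 44.04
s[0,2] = 82.91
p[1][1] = 75.55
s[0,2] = 82.91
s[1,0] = 99.43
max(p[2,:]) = 77.59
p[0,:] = [-0.12, 72.14, 49.07]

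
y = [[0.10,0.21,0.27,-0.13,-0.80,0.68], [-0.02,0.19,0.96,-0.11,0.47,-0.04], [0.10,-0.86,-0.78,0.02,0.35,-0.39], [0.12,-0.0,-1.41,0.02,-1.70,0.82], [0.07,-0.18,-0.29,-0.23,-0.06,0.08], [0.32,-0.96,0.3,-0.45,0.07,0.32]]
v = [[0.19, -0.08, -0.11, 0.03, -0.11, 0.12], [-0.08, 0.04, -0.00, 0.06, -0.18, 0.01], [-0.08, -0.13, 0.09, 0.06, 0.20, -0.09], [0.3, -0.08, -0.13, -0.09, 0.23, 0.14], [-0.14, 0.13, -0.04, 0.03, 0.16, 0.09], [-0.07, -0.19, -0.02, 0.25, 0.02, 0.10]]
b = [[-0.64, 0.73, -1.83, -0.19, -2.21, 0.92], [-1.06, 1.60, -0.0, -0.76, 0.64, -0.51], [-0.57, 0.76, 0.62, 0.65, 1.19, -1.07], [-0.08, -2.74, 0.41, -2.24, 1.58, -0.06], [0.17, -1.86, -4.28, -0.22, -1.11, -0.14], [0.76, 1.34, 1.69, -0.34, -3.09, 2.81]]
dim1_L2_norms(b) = [3.17, 2.22, 2.07, 3.9, 4.81, 4.77]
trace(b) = 1.04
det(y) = 0.00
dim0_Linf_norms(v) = [0.3, 0.19, 0.13, 0.25, 0.23, 0.14]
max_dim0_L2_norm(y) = 1.97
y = v @ b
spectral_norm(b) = 5.71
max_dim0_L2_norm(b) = 5.01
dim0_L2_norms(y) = [0.38, 1.33, 1.94, 0.53, 1.97, 1.18]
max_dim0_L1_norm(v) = 0.9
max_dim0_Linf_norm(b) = 4.28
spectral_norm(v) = 0.50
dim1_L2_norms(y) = [1.12, 1.09, 1.28, 2.36, 0.43, 1.19]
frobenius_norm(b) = 8.96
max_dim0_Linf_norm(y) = 1.7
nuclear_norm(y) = 5.74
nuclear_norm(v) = 1.50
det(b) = -0.16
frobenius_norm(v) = 0.77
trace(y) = -0.21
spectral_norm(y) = 2.63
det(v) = 0.00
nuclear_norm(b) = 17.39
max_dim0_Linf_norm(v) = 0.3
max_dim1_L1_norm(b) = 10.03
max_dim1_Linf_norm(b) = 4.28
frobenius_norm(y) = 3.35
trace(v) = 0.49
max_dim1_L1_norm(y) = 4.07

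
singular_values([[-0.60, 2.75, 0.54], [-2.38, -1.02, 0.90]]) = [2.97, 2.63]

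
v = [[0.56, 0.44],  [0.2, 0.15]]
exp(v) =[[1.82, 0.64], [0.29, 1.22]]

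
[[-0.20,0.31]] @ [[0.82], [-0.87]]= [[-0.43]]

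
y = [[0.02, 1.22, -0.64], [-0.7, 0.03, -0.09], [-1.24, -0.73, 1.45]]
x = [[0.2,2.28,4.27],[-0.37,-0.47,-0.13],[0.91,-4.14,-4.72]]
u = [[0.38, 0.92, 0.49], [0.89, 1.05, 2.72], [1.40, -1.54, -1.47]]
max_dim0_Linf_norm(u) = 2.72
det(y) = 1.02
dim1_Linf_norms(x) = [4.27, 0.47, 4.72]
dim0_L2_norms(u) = [1.7, 2.08, 3.13]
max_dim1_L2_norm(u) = 3.05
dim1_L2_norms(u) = [1.11, 3.05, 2.55]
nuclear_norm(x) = 9.54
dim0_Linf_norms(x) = [0.91, 4.14, 4.72]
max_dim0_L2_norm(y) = 1.59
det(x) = 4.45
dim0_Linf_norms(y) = [1.24, 1.22, 1.45]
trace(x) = -4.99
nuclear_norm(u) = 6.12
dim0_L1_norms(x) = [1.48, 6.89, 9.12]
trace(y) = 1.50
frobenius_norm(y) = 2.56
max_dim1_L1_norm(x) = 9.77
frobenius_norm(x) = 8.01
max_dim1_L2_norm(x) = 6.34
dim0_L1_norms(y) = [1.96, 1.98, 2.18]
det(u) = 4.32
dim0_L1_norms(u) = [2.67, 3.51, 4.68]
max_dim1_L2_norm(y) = 2.04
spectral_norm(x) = 7.91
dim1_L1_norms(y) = [1.88, 0.82, 3.42]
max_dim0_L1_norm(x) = 9.12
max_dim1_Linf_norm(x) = 4.72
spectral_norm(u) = 3.64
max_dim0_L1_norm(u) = 4.68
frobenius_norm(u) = 4.13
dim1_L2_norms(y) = [1.38, 0.71, 2.04]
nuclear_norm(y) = 3.78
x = y @ u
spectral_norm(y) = 2.30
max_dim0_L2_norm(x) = 6.37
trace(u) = -0.04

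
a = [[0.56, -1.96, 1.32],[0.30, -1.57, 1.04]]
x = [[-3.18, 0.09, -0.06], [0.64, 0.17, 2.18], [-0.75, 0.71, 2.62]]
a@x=[[-4.03, 0.65, -0.85], [-2.74, 0.50, -0.72]]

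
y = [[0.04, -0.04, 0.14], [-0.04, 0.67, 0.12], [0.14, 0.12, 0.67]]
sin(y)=[[0.04, -0.04, 0.13], [-0.04, 0.62, 0.09], [0.13, 0.09, 0.61]]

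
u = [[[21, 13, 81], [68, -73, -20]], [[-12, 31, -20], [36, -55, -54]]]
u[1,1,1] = -55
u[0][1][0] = 68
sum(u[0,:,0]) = 89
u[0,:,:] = [[21, 13, 81], [68, -73, -20]]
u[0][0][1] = 13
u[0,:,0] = [21, 68]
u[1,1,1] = -55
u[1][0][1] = 31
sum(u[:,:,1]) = -84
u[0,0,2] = 81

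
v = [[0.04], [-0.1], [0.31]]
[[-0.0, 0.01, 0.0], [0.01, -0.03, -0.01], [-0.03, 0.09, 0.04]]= v@[[-0.11, 0.28, 0.12]]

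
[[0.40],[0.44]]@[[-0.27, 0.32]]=[[-0.11, 0.13], [-0.12, 0.14]]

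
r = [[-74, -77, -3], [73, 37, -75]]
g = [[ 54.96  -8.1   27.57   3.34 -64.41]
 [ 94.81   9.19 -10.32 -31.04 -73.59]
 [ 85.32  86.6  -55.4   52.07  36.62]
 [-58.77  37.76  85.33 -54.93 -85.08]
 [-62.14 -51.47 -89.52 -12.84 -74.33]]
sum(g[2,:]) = 205.20999999999998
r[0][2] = -3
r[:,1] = [-77, 37]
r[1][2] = -75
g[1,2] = -10.32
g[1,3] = -31.04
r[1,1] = 37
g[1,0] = 94.81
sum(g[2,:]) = 205.20999999999998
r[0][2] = -3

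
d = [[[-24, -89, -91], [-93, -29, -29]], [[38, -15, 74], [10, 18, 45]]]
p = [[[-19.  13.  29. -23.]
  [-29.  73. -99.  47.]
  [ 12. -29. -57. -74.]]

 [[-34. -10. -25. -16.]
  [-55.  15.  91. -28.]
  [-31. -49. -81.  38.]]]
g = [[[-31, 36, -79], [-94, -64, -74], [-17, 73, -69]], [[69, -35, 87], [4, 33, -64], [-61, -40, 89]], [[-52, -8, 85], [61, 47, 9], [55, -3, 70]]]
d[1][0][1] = -15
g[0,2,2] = -69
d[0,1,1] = -29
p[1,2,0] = -31.0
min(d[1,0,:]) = -15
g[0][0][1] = 36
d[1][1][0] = 10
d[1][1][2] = 45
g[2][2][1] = -3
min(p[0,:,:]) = -99.0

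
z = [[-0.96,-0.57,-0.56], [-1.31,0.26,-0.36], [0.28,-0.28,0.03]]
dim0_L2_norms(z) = [1.65, 0.69, 0.67]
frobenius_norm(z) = 1.91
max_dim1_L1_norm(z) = 2.09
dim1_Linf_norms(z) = [0.96, 1.31, 0.28]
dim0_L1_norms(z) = [2.55, 1.11, 0.95]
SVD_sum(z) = [[-1.06, -0.08, -0.41], [-1.24, -0.1, -0.48], [0.23, 0.02, 0.09]] + [[0.09, -0.49, -0.14], [-0.07, 0.36, 0.11], [0.06, -0.29, -0.09]] + [[0.0, 0.00, -0.01], [-0.0, -0.00, 0.01], [-0.01, -0.01, 0.03]]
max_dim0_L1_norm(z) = 2.55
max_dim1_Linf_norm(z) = 1.31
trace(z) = -0.67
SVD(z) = [[-0.64, 0.72, -0.25], [-0.75, -0.54, 0.38], [0.14, 0.43, 0.89]] @ diag([1.7663429859092274, 0.7142210763748594, 0.031948555385367616]) @ [[0.93,0.07,0.36], [0.18,-0.94,-0.28], [-0.32,-0.32,0.89]]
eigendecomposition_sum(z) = [[-1.05, -0.45, -0.53],  [-0.83, -0.36, -0.42],  [0.04, 0.02, 0.02]] + [[0.08, -0.11, -0.01], [-0.49, 0.63, 0.08], [0.25, -0.32, -0.04]] + [[0.01, -0.01, -0.02], [0.01, -0.01, -0.02], [-0.01, 0.02, 0.05]]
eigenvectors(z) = [[0.79, 0.15, -0.30], [0.62, -0.88, -0.34], [-0.03, 0.45, 0.89]]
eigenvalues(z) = [-1.39, 0.67, 0.04]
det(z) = -0.04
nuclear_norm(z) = 2.51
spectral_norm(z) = 1.77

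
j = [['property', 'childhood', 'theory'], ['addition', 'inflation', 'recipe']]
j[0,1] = 'childhood'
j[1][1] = 'inflation'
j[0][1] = 'childhood'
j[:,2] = ['theory', 'recipe']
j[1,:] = ['addition', 'inflation', 'recipe']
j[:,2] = ['theory', 'recipe']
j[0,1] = 'childhood'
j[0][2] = 'theory'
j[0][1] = 'childhood'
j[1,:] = ['addition', 'inflation', 'recipe']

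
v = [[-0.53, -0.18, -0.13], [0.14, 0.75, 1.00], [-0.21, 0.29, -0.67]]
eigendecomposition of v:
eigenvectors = [[-0.04, 0.80, -0.14], [0.53, 0.31, 0.97], [-0.85, -0.51, 0.19]]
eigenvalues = [-0.86, -0.52, 0.93]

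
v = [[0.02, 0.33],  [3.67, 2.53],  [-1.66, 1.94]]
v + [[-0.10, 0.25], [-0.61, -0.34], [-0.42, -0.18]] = [[-0.08,0.58], [3.06,2.19], [-2.08,1.76]]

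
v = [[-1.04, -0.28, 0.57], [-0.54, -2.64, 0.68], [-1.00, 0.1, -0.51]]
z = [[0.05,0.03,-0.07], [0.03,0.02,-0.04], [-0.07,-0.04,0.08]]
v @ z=[[-0.10,-0.06,0.13],[-0.15,-0.1,0.20],[-0.01,-0.01,0.03]]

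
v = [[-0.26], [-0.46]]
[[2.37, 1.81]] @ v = [[-1.45]]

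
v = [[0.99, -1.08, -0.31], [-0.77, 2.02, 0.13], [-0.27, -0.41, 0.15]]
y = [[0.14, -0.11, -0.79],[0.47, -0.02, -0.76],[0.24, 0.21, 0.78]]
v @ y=[[-0.44, -0.15, -0.2], [0.87, 0.07, -0.83], [-0.19, 0.07, 0.64]]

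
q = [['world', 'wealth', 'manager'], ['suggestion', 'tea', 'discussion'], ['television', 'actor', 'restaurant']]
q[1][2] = 'discussion'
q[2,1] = 'actor'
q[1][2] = 'discussion'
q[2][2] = 'restaurant'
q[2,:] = ['television', 'actor', 'restaurant']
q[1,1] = 'tea'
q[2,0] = 'television'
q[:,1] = ['wealth', 'tea', 'actor']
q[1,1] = 'tea'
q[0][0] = 'world'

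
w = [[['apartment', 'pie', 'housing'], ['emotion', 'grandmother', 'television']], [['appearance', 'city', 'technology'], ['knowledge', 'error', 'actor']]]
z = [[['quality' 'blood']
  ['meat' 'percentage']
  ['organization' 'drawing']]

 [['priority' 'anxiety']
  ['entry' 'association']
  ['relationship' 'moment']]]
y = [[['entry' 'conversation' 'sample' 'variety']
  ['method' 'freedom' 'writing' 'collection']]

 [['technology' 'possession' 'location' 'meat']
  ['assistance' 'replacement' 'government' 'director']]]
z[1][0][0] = 'priority'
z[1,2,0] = 'relationship'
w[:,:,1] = [['pie', 'grandmother'], ['city', 'error']]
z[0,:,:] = [['quality', 'blood'], ['meat', 'percentage'], ['organization', 'drawing']]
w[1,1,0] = 'knowledge'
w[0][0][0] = 'apartment'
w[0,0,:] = ['apartment', 'pie', 'housing']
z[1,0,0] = 'priority'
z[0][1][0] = 'meat'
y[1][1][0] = 'assistance'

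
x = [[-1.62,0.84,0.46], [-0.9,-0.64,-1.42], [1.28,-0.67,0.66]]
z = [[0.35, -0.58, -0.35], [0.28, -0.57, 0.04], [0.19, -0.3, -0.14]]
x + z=[[-1.27,  0.26,  0.11], [-0.62,  -1.21,  -1.38], [1.47,  -0.97,  0.52]]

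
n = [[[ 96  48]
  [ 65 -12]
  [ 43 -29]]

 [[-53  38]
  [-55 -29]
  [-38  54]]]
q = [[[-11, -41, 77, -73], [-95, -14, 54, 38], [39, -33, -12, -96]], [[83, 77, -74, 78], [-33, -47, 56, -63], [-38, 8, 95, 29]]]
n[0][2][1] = -29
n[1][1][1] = -29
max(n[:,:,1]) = 54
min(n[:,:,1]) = -29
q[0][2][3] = -96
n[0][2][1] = -29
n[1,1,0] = -55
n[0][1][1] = -12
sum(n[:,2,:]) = 30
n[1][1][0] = -55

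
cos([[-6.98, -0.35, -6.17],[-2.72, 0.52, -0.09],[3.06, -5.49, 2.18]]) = [[8.81,-19.57,2.06],[-1.5,2.32,-9.17],[-9.57,26.0,5.98]]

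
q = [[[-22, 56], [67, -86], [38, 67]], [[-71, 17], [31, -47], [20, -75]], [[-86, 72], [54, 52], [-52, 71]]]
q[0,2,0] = 38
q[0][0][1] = 56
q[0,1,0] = 67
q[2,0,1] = 72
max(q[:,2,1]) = 71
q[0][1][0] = 67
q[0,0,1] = 56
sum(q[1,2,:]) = -55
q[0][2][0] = 38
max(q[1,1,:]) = 31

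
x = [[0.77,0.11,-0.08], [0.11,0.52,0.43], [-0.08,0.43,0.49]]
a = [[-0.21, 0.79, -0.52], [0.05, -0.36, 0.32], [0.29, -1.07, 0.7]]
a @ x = [[-0.03,  0.16,  0.10], [-0.03,  -0.04,  -0.0], [0.05,  -0.22,  -0.14]]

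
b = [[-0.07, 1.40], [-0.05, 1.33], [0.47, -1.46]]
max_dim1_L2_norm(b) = 1.53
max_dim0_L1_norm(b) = 4.19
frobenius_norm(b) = 2.47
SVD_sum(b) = [[-0.20, 1.38], [-0.19, 1.31], [0.22, -1.5]] + [[0.13, 0.02], [0.14, 0.02], [0.25, 0.04]]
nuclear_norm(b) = 2.77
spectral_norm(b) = 2.45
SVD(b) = [[-0.57, -0.42],[-0.54, -0.45],[0.62, -0.79]] @ diag([2.446668514728636, 0.3203329190632322]) @ [[0.15, -0.99], [-0.99, -0.15]]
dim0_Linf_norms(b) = [0.47, 1.46]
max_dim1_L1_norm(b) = 1.93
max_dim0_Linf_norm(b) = 1.46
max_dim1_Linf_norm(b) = 1.46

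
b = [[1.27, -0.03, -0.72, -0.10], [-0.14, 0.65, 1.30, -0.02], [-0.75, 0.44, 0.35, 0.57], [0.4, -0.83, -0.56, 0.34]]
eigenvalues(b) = [(-0.6+0j), (1.47+0j), (0.87+0.33j), (0.87-0.33j)]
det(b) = -0.77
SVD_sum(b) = [[0.73,-0.53,-0.87,-0.07],  [-0.73,0.53,0.87,0.07],  [-0.52,0.38,0.62,0.05],  [0.55,-0.40,-0.66,-0.06]] + [[0.50,0.31,0.25,-0.25], [0.49,0.3,0.25,-0.25], [-0.31,-0.19,-0.16,0.16], [-0.3,-0.19,-0.15,0.15]] + [[0.01, 0.22, -0.14, 0.14], [-0.00, -0.10, 0.07, -0.07], [0.01, 0.31, -0.2, 0.20], [-0.0, -0.13, 0.08, -0.09]] + [[0.04, -0.03, 0.04, 0.08], [0.1, -0.08, 0.11, 0.22], [0.07, -0.05, 0.08, 0.16], [0.15, -0.11, 0.17, 0.33]]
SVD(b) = [[-0.57,-0.6,-0.52,0.19], [0.57,-0.60,0.25,0.50], [0.41,0.38,-0.75,0.36], [-0.43,0.37,0.32,0.76]] @ diag([2.2055725413001324, 1.128953419743216, 0.5614042401948872, 0.54958094963724]) @ [[-0.58,0.42,0.70,0.06], [-0.73,-0.45,-0.37,0.37], [-0.02,-0.74,0.47,-0.48], [0.36,-0.27,0.4,0.79]]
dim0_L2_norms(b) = [1.53, 1.14, 1.63, 0.67]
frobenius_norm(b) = 2.60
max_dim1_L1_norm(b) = 2.13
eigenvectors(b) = [[-0.23+0.00j, (-0.56+0j), (-0.29+0.06j), -0.29-0.06j],[(0.66+0j), 0.47+0.00j, 0.41+0.25j, 0.41-0.25j],[-0.66+0.00j, 0.22+0.00j, (-0.04+0.15j), -0.04-0.15j],[0.29+0.00j, -0.65+0.00j, (-0.81+0j), -0.81-0.00j]]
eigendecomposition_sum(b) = [[(-0.05+0j), 0.07-0.00j, -0.10+0.00j, (0.06-0j)], [(0.13-0j), -0.20+0.00j, (0.28-0j), (-0.16+0j)], [(-0.13+0j), (0.2-0j), -0.28+0.00j, (0.16-0j)], [(0.06-0j), (-0.09+0j), 0.12-0.00j, (-0.07+0j)]] + [[1.89+0.00j,(0.08+0j),(-0.83+0j),-0.59+0.00j], [-1.59+0.00j,-0.07+0.00j,(0.7-0j),0.49+0.00j], [(-0.76+0j),(-0.03+0j),(0.33-0j),0.24+0.00j], [2.22+0.00j,0.10+0.00j,(-0.97+0j),-0.69+0.00j]] + [[-0.29+0.28j, -0.09+0.32j, 0.10+0.26j, (0.22+0.08j)], [(0.66-0.02j), 0.46-0.29j, 0.16-0.43j, (-0.18-0.33j)], [(0.07+0.2j), (0.14+0.12j), (0.15+0.01j), (0.09-0.09j)], [(-0.94+0.62j), -0.42+0.82j, (0.14+0.76j), 0.55+0.33j]] + [[(-0.29-0.28j), (-0.09-0.32j), 0.10-0.26j, 0.22-0.08j], [0.66+0.02j, 0.46+0.29j, (0.16+0.43j), (-0.18+0.33j)], [0.07-0.20j, (0.14-0.12j), (0.15-0.01j), 0.09+0.09j], [-0.94-0.62j, (-0.42-0.82j), (0.14-0.76j), 0.55-0.33j]]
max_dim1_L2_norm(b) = 1.46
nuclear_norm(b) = 4.45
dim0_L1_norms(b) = [2.56, 1.95, 2.93, 1.03]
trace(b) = 2.61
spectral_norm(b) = 2.21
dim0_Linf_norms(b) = [1.27, 0.83, 1.3, 0.57]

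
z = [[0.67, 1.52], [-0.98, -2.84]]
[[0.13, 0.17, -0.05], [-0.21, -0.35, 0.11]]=z @ [[0.1, -0.08, 0.06], [0.04, 0.15, -0.06]]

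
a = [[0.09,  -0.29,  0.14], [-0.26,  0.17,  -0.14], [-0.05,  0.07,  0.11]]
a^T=[[0.09, -0.26, -0.05], [-0.29, 0.17, 0.07], [0.14, -0.14, 0.11]]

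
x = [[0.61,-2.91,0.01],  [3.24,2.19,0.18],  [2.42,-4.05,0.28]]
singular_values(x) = [5.58, 3.92, 0.09]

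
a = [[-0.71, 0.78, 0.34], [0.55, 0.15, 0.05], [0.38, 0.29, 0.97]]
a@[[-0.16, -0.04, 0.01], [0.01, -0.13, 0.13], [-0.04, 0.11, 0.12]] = [[0.11, -0.04, 0.14], [-0.09, -0.04, 0.03], [-0.1, 0.05, 0.16]]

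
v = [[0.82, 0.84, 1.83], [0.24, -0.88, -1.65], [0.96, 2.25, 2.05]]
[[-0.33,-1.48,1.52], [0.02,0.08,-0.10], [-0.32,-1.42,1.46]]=v @ [[-0.28, -1.25, 1.27],[0.05, 0.22, -0.22],[-0.08, -0.35, 0.36]]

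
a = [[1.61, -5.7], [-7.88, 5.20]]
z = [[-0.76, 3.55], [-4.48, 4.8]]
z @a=[[-29.2,22.79], [-45.04,50.50]]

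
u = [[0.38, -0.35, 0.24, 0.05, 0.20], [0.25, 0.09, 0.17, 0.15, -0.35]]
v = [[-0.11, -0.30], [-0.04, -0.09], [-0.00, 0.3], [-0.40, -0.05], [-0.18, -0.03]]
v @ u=[[-0.12, 0.01, -0.08, -0.05, 0.08], [-0.04, 0.01, -0.02, -0.02, 0.02], [0.08, 0.03, 0.05, 0.04, -0.10], [-0.16, 0.14, -0.10, -0.03, -0.06], [-0.08, 0.06, -0.05, -0.01, -0.03]]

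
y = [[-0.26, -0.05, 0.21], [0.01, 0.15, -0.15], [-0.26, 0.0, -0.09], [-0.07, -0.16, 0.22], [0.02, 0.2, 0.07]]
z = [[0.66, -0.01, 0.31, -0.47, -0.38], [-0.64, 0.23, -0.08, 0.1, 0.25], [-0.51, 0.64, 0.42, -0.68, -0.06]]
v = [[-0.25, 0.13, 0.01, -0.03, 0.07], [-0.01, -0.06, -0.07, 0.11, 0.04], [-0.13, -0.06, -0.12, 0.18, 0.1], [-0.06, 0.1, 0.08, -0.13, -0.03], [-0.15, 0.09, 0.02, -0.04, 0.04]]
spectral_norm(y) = 0.46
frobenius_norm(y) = 0.60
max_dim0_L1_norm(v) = 0.6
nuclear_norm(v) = 0.73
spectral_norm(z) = 1.22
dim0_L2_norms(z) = [1.05, 0.68, 0.53, 0.83, 0.46]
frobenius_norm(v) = 0.51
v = y @ z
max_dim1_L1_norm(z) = 2.31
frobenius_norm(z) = 1.66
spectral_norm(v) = 0.37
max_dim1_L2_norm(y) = 0.34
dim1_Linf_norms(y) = [0.26, 0.15, 0.26, 0.22, 0.2]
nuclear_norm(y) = 1.00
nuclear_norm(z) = 2.35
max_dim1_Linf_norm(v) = 0.25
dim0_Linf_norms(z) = [0.66, 0.64, 0.42, 0.68, 0.38]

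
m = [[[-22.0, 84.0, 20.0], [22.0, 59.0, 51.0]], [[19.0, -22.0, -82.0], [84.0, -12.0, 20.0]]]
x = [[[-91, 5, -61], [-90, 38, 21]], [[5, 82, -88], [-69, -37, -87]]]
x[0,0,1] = 5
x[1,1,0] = -69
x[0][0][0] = -91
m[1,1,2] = 20.0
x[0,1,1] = 38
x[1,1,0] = -69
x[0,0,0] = -91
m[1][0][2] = -82.0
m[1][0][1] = -22.0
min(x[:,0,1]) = 5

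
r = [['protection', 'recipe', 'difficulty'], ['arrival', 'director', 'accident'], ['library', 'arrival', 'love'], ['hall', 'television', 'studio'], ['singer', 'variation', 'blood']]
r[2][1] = 'arrival'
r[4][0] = 'singer'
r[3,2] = 'studio'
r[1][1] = 'director'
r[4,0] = 'singer'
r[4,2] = 'blood'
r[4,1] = 'variation'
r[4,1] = 'variation'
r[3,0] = 'hall'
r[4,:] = ['singer', 'variation', 'blood']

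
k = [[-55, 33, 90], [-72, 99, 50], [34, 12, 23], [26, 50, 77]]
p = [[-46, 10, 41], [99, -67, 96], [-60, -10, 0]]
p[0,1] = 10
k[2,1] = 12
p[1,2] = 96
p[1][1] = -67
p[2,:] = [-60, -10, 0]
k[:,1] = [33, 99, 12, 50]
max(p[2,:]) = 0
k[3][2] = 77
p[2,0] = -60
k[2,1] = 12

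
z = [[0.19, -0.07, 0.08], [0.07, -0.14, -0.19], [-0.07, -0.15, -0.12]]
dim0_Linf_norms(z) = [0.19, 0.15, 0.19]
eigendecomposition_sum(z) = [[(0.1-0.03j), -0.03+0.06j, 0.04-0.07j],[0.04-0.06j, (0.01+0.05j), -0.01-0.05j],[(-0.03+0.06j), -0.01-0.04j, (0.01+0.05j)]] + [[(0.1+0.03j), -0.03-0.06j, 0.04+0.07j], [(0.04+0.06j), (0.01-0.05j), -0.01+0.05j], [(-0.03-0.06j), (-0.01+0.04j), 0.01-0.05j]] + [[(-0-0j),-0.00+0.00j,(-0-0j)], [-0.00-0.00j,(-0.16+0j),(-0.17-0j)], [(-0-0j),-0.13+0.00j,(-0.14-0j)]]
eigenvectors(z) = [[(0.72+0j), 0.72-0.00j, 0.00+0.00j], [(0.37-0.34j), 0.37+0.34j, 0.77+0.00j], [(-0.35+0.32j), -0.35-0.32j, 0.64+0.00j]]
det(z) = -0.01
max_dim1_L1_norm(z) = 0.4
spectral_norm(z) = 0.30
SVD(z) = [[-0.04, -0.94, 0.33], [0.78, -0.23, -0.58], [0.62, 0.24, 0.74]] @ diag([0.3021117278592821, 0.2291766803605448, 0.07750195525791444]) @ [[0.01, -0.66, -0.75], [-0.93, 0.27, -0.26], [-0.38, -0.7, 0.61]]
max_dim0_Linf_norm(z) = 0.19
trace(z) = -0.07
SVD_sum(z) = [[-0.0, 0.01, 0.01], [0.00, -0.16, -0.18], [0.0, -0.12, -0.14]] + [[0.20, -0.06, 0.06],[0.05, -0.01, 0.01],[-0.05, 0.02, -0.01]] + [[-0.01, -0.02, 0.02], [0.02, 0.03, -0.03], [-0.02, -0.04, 0.04]]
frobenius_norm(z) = 0.39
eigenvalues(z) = [(0.11+0.07j), (0.11-0.07j), (-0.3+0j)]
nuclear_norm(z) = 0.61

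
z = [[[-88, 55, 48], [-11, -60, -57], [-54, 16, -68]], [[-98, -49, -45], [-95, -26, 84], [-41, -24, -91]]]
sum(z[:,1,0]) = -106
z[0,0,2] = 48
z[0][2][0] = -54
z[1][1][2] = 84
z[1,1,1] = -26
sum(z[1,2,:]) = -156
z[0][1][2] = -57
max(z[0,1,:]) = -11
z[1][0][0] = -98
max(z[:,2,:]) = 16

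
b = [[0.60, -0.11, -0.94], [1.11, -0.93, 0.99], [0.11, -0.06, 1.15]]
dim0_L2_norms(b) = [1.27, 0.94, 1.78]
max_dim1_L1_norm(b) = 3.03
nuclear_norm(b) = 3.48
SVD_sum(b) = [[-0.2, 0.19, -0.39], [0.68, -0.64, 1.35], [0.42, -0.39, 0.83]] + [[0.74,-0.39,-0.56],[0.46,-0.25,-0.35],[-0.39,0.21,0.3]] + [[0.06, 0.10, 0.01], [-0.03, -0.05, -0.01], [0.08, 0.12, 0.02]]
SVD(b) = [[0.24, 0.77, 0.59], [-0.82, 0.48, -0.30], [-0.51, -0.41, 0.75]] @ diag([1.9850015953424844, 1.300601286099034, 0.19800242696828416]) @ [[-0.42,0.39,-0.82], [0.73,-0.39,-0.56], [0.54,0.83,0.12]]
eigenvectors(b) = [[-0.1, -0.85, -0.87], [-1.0, -0.5, -0.34], [-0.03, 0.14, 0.35]]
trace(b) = 0.82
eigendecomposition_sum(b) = [[0.06, -0.08, 0.07], [0.64, -0.88, 0.75], [0.02, -0.02, 0.02]] + [[1.30, -0.20, 3.09],[0.77, -0.12, 1.81],[-0.21, 0.03, -0.50]] + [[-0.77, 0.18, -4.10], [-0.29, 0.07, -1.58], [0.3, -0.07, 1.63]]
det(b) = -0.51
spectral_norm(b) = 1.99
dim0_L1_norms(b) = [1.82, 1.1, 3.08]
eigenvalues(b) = [-0.8, 0.69, 0.93]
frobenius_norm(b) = 2.38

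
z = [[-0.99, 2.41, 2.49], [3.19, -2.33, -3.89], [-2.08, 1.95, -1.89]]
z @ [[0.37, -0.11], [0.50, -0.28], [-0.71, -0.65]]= [[-0.93, -2.18], [2.78, 2.83], [1.55, 0.91]]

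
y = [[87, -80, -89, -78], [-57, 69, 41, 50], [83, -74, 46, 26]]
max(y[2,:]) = 83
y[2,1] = -74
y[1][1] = 69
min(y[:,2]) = -89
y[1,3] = 50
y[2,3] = 26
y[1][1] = 69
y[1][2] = 41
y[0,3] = -78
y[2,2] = 46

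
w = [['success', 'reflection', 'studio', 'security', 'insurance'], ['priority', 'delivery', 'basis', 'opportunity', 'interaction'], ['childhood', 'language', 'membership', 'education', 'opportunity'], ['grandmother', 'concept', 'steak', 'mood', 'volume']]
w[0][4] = 'insurance'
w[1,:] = ['priority', 'delivery', 'basis', 'opportunity', 'interaction']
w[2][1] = 'language'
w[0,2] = 'studio'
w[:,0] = ['success', 'priority', 'childhood', 'grandmother']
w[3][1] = 'concept'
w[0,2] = 'studio'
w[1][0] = 'priority'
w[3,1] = 'concept'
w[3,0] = 'grandmother'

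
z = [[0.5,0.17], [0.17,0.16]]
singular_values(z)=[0.57, 0.09]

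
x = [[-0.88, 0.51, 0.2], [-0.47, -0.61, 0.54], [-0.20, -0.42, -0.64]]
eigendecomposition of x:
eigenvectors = [[-0.27+0.46j, -0.27-0.46j, 0.73+0.00j], [(-0.68+0j), (-0.68-0j), (-0.12+0j)], [-0.16-0.48j, (-0.16+0.48j), (0.67+0j)]]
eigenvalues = [(-0.67+0.7j), (-0.67-0.7j), (-0.78+0j)]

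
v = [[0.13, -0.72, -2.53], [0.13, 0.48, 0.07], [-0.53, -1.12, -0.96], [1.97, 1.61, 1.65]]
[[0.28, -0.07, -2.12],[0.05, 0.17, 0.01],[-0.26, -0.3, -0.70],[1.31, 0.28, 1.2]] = v@ [[0.79, -0.11, -0.04],[-0.11, 0.4, -0.09],[-0.04, -0.09, 0.86]]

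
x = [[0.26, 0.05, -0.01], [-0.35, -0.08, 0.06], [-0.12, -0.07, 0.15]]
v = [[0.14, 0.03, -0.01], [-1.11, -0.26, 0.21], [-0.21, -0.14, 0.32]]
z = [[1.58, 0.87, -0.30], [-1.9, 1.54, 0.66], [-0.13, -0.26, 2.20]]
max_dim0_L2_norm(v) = 1.14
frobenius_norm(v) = 1.24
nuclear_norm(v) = 1.49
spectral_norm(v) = 1.21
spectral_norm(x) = 0.48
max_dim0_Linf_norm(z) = 2.2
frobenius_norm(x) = 0.49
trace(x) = 0.33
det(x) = 0.00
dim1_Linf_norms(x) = [0.26, 0.35, 0.15]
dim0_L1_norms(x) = [0.73, 0.2, 0.22]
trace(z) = 5.32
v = z @ x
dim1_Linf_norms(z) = [1.58, 1.9, 2.2]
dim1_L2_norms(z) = [1.83, 2.53, 2.22]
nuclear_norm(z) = 6.44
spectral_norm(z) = 2.85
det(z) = 8.98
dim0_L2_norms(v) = [1.14, 0.3, 0.38]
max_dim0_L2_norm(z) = 2.47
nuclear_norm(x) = 0.61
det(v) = 0.00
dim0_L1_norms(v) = [1.46, 0.43, 0.54]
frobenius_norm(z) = 3.83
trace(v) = 0.20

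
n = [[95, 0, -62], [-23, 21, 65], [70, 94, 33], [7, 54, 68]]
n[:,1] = [0, 21, 94, 54]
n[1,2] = 65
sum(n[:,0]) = 149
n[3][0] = 7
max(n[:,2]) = 68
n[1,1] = 21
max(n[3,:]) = 68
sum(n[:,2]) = 104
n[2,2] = 33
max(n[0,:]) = 95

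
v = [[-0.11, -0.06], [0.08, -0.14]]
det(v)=0.020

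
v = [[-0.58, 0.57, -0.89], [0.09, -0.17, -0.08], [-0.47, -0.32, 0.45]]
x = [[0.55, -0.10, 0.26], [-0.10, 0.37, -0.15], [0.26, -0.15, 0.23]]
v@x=[[-0.61, 0.40, -0.44],[0.05, -0.06, 0.03],[-0.11, -0.14, 0.03]]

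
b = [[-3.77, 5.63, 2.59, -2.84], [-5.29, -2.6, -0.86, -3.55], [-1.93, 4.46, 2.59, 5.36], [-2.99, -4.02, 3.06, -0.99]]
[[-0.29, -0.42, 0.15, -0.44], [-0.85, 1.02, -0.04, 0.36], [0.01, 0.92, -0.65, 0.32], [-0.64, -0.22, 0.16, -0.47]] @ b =[[4.34, 1.9, -1.35, 3.55],[-3.19, -9.06, -2.08, -1.78],[-4.61, -6.52, -1.47, -7.10],[4.67, -0.43, -2.49, 3.92]]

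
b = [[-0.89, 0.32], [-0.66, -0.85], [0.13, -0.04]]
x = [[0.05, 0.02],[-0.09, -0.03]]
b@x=[[-0.07, -0.03], [0.04, 0.01], [0.01, 0.00]]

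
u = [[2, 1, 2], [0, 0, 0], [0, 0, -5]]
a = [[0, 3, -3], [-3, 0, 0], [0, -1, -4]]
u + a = [[2, 4, -1], [-3, 0, 0], [0, -1, -9]]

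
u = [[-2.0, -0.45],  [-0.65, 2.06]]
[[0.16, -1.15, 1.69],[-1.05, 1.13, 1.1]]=u@[[0.03, 0.42, -0.9], [-0.5, 0.68, 0.25]]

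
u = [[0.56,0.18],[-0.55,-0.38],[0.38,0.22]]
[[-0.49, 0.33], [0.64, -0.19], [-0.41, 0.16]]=u@[[-0.62, 0.78], [-0.78, -0.62]]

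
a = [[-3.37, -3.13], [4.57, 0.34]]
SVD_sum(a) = [[-3.98, -1.74], [3.96, 1.73]] + [[0.61, -1.39],[0.61, -1.39]]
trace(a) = -3.03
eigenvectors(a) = [[0.31-0.56j,0.31+0.56j], [(-0.77+0j),-0.77-0.00j]]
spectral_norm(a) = 6.13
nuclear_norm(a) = 8.27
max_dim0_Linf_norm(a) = 4.57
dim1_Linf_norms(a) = [3.37, 4.57]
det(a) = 13.16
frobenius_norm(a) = 6.49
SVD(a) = [[-0.71,0.71], [0.71,0.71]] @ diag([6.127187643075112, 2.1475268535102527]) @ [[0.92, 0.40], [0.4, -0.92]]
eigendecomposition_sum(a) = [[-1.68+1.22j, (-1.56-0.72j)], [(2.29+1.05j), 0.17+2.07j]] + [[(-1.68-1.22j), (-1.56+0.72j)], [2.28-1.05j, 0.17-2.07j]]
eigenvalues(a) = [(-1.52+3.3j), (-1.52-3.3j)]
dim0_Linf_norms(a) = [4.57, 3.13]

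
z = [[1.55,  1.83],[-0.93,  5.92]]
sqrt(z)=[[1.29, 0.49], [-0.25, 2.46]]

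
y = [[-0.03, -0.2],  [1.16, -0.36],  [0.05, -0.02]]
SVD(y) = [[0.03, -1.0], [1.00, 0.03], [0.04, -0.02]] @ diag([1.2161610837369325, 0.19988051031506002]) @ [[0.95, -0.3], [0.30, 0.95]]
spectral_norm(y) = 1.22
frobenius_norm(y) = 1.23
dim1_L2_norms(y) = [0.2, 1.21, 0.05]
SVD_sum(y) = [[0.03, -0.01], [1.16, -0.37], [0.05, -0.02]] + [[-0.06,-0.19], [0.0,0.01], [-0.00,-0.0]]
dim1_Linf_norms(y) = [0.2, 1.16, 0.05]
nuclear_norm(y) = 1.42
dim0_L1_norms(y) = [1.24, 0.58]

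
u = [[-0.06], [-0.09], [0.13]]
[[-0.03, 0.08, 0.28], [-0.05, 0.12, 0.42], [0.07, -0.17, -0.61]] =u @ [[0.53, -1.28, -4.7]]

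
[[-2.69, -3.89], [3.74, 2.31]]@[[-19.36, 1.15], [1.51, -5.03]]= [[46.2,  16.47], [-68.92,  -7.32]]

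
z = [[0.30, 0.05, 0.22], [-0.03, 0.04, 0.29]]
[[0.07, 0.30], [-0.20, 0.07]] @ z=[[0.01,0.02,0.1], [-0.06,-0.01,-0.02]]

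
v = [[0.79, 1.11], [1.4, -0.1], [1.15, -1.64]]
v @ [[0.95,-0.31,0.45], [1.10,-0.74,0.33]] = [[1.97, -1.07, 0.72], [1.22, -0.36, 0.60], [-0.71, 0.86, -0.02]]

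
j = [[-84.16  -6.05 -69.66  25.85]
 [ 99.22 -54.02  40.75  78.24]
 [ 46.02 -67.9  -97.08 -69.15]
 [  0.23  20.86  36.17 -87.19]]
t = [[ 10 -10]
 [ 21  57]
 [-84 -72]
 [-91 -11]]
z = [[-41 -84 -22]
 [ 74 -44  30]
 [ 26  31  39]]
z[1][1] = -44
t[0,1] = -10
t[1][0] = 21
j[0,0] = -84.16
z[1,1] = -44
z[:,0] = [-41, 74, 26]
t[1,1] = 57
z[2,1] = 31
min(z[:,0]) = -41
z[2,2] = 39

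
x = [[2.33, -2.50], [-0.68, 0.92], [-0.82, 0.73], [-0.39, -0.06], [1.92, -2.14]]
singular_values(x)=[4.74, 0.37]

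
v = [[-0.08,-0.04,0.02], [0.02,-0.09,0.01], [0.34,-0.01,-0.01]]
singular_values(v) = [0.35, 0.1, 0.01]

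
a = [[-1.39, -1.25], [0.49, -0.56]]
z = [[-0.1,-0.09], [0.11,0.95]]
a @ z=[[0.0, -1.06], [-0.11, -0.58]]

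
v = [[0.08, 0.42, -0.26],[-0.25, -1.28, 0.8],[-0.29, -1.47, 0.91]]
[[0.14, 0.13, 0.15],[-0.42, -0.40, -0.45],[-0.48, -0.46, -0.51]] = v @ [[0.33, -0.02, 0.17], [0.21, 0.49, 0.34], [-0.08, 0.28, 0.04]]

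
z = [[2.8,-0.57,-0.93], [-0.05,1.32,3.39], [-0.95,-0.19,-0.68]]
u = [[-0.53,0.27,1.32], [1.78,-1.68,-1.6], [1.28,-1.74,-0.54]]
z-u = [[3.33, -0.84, -2.25], [-1.83, 3.00, 4.99], [-2.23, 1.55, -0.14]]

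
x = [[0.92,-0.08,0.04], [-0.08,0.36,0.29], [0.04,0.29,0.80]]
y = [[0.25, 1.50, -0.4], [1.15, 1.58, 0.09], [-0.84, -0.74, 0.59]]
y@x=[[0.09, 0.4, 0.12], [0.94, 0.50, 0.58], [-0.69, -0.03, 0.22]]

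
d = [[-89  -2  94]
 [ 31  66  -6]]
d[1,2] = -6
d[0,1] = -2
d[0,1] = -2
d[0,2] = 94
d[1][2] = -6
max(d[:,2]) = 94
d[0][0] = -89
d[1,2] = -6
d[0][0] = -89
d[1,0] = 31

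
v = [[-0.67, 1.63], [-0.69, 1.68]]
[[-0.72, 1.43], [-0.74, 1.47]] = v @ [[0.49, -0.23], [-0.24, 0.78]]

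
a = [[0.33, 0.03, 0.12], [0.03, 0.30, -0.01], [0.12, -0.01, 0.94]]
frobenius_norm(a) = 1.06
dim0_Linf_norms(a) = [0.33, 0.3, 0.94]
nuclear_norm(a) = 1.57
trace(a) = 1.57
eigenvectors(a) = [[-0.19, -0.73, 0.65], [0.01, -0.67, -0.75], [-0.98, 0.13, -0.13]]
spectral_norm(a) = 0.96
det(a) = 0.09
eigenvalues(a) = [0.96, 0.34, 0.27]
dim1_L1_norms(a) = [0.48, 0.34, 1.07]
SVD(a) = [[-0.19, 0.73, 0.65], [0.01, 0.67, -0.75], [-0.98, -0.13, -0.13]] @ diag([0.9627846557113773, 0.3351550140049918, 0.27206033028363097]) @ [[-0.19, 0.01, -0.98], [0.73, 0.67, -0.13], [0.65, -0.75, -0.13]]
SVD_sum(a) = [[0.03, -0.0, 0.18], [-0.0, 0.0, -0.01], [0.18, -0.01, 0.93]] + [[0.18, 0.16, -0.03], [0.16, 0.15, -0.03], [-0.03, -0.03, 0.01]] + [[0.12,  -0.13,  -0.02], [-0.13,  0.15,  0.03], [-0.02,  0.03,  0.00]]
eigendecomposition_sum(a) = [[0.03, -0.0, 0.18], [-0.0, 0.0, -0.01], [0.18, -0.01, 0.93]] + [[0.18, 0.16, -0.03],[0.16, 0.15, -0.03],[-0.03, -0.03, 0.01]] + [[0.12, -0.13, -0.02], [-0.13, 0.15, 0.03], [-0.02, 0.03, 0.0]]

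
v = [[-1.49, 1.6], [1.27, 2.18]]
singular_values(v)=[2.71, 1.95]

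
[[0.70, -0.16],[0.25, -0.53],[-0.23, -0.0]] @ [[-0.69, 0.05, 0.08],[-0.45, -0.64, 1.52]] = [[-0.41, 0.14, -0.19], [0.07, 0.35, -0.79], [0.16, -0.01, -0.02]]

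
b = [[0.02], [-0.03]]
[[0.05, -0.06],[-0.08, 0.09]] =b@ [[2.73, -3.02]]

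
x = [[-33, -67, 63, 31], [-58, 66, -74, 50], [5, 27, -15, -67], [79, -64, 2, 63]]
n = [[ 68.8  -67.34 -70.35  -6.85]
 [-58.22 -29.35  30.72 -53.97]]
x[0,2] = 63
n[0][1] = -67.34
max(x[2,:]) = 27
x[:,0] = [-33, -58, 5, 79]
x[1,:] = [-58, 66, -74, 50]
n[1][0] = -58.22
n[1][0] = -58.22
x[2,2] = -15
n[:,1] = [-67.34, -29.35]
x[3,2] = 2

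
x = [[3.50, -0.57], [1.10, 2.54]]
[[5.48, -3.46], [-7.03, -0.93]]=x @ [[1.04,-0.98], [-3.22,0.06]]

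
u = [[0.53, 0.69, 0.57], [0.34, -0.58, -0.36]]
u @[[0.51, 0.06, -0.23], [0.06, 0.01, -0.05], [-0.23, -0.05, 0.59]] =[[0.18,0.01,0.18], [0.22,0.03,-0.26]]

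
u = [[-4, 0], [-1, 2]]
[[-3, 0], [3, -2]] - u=[[1, 0], [4, -4]]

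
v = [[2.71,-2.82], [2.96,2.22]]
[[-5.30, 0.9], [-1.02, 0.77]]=v@[[-1.02,0.29], [0.90,-0.04]]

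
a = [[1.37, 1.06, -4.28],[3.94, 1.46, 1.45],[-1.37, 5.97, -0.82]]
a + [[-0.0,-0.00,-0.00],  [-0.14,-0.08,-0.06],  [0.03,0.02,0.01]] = [[1.37, 1.06, -4.28], [3.80, 1.38, 1.39], [-1.34, 5.99, -0.81]]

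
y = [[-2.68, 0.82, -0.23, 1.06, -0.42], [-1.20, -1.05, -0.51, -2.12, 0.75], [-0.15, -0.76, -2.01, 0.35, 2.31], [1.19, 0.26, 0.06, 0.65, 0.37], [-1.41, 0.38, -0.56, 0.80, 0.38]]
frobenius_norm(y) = 5.70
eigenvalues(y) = [(-3.11+0j), (-1.88+0j), (0.14+0.39j), (0.14-0.39j), 0j]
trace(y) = -4.71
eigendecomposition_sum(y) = [[(-2.74+0j), 0.82+0.00j, -0.44-0.00j, 1.35-0.00j, (-0.35+0j)], [0.17-0.00j, (-0.05-0j), 0.03+0.00j, -0.08+0.00j, 0.02-0.00j], [1.68-0.00j, (-0.5-0j), 0.27+0.00j, (-0.83+0j), 0.22-0.00j], [(0.93-0j), -0.28-0.00j, 0.15+0.00j, (-0.46+0j), 0.12-0.00j], [(-1.07+0j), (0.32+0j), -0.17-0.00j, 0.53-0.00j, (-0.14+0j)]] + [[(0.25-0j),0.08+0.00j,0.24-0.00j,0.01-0.00j,(-0.23+0j)], [(-0.62+0j),(-0.21-0j),-0.61+0.00j,-0.01+0.00j,(0.58-0j)], [(-2.25+0j),(-0.76-0j),-2.22+0.00j,-0.05+0.00j,(2.11-0j)], [0.05-0.00j,(0.02+0j),(0.05-0j),0.00-0.00j,-0.04+0.00j], [-0.32+0.00j,-0.11-0.00j,-0.31+0.00j,-0.01+0.00j,0.30-0.00j]] + [[-0.09-0.06j, (-0.04+0.06j), -0.01-0.04j, -0.15+0.07j, 0.08+0.15j], [-0.38-0.58j, -0.40+0.25j, (0.04-0.28j), (-1.01-0j), 0.08+1.07j], [0.21+0.37j, (0.25-0.14j), (-0.03+0.17j), 0.62+0.04j, -0.01-0.66j], [(0.11+0.38j), 0.26-0.07j, -0.07+0.15j, 0.55+0.18j, (0.15-0.6j)], [(-0.01+0.12j), (0.08+0.01j), (-0.04+0.04j), 0.14+0.11j, 0.11-0.16j]] + [[(-0.09+0.06j), (-0.04-0.06j), (-0.01+0.04j), -0.15-0.07j, 0.08-0.15j], [-0.38+0.58j, -0.40-0.25j, 0.04+0.28j, -1.01+0.00j, (0.08-1.07j)], [0.21-0.37j, (0.25+0.14j), -0.03-0.17j, 0.62-0.04j, -0.01+0.66j], [(0.11-0.38j), 0.26+0.07j, (-0.07-0.15j), (0.55-0.18j), 0.15+0.60j], [(-0.01-0.12j), (0.08-0.01j), -0.04-0.04j, (0.14-0.11j), 0.11+0.16j]] + [[0.00-0.00j, 0.00+0.00j, 0.00-0.00j, 0.00+0.00j, (-0+0j)], [-0j, 0j, -0j, 0.00+0.00j, (-0+0j)], [(-0+0j), -0.00-0.00j, (-0+0j), -0.00-0.00j, -0j], [-0.00+0.00j, (-0-0j), -0.00+0.00j, -0.00-0.00j, -0j], [-0.00+0.00j, (-0-0j), -0.00+0.00j, (-0-0j), -0j]]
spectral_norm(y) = 3.67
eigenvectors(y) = [[(-0.78+0j), 0.10+0.00j, -0.11+0.05j, -0.11-0.05j, -0.15+0.00j], [0.05+0.00j, -0.26+0.00j, (-0.75+0j), (-0.75-0j), (-0.67+0j)], [0.48+0.00j, (-0.95+0j), (0.46+0.03j), (0.46-0.03j), 0.59+0.00j], [0.27+0.00j, 0.02+0.00j, 0.41+0.13j, (0.41-0.13j), (0.36+0j)], [(-0.3+0j), (-0.13+0j), (0.11+0.08j), 0.11-0.08j, (0.23+0j)]]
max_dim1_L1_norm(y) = 5.63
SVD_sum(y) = [[-1.64,-0.16,-0.94,0.05,0.78], [-1.2,-0.12,-0.69,0.04,0.57], [-1.59,-0.16,-0.91,0.05,0.76], [0.67,0.07,0.38,-0.02,-0.32], [-1.21,-0.12,-0.69,0.04,0.58]] + [[-1.07, 0.95, 0.73, 0.93, -1.24],[0.64, -0.57, -0.44, -0.55, 0.74],[0.98, -0.87, -0.67, -0.85, 1.14],[0.18, -0.16, -0.12, -0.16, 0.21],[-0.37, 0.33, 0.25, 0.32, -0.43]] + [[0.03, 0.02, -0.03, 0.08, 0.03],[-0.63, -0.42, 0.56, -1.59, -0.63],[0.45, 0.3, -0.40, 1.14, 0.45],[0.35, 0.23, -0.31, 0.87, 0.35],[0.18, 0.12, -0.16, 0.46, 0.18]] + [[-0.0, 0.01, 0.01, -0.0, 0.01], [-0.01, 0.06, 0.05, -0.02, 0.06], [0.00, -0.03, -0.03, 0.01, -0.04], [-0.01, 0.12, 0.11, -0.04, 0.14], [-0.0, 0.05, 0.04, -0.02, 0.05]] + [[0.00, 0.00, -0.0, -0.00, -0.0], [0.00, 0.0, -0.00, -0.0, -0.0], [0.00, 0.0, -0.00, -0.00, -0.00], [0.00, 0.00, -0.00, -0.00, -0.0], [-0.00, -0.0, 0.0, 0.0, 0.0]]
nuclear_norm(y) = 10.04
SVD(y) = [[-0.56, -0.65, 0.04, -0.05, -0.51], [-0.41, 0.39, -0.73, -0.39, -0.07], [-0.54, 0.60, 0.52, 0.23, -0.15], [0.23, 0.11, 0.4, -0.83, -0.29], [-0.41, -0.23, 0.21, -0.32, 0.79]] @ diag([3.66566291294901, 3.4219643706100396, 2.688507788687363, 0.2611534340041233, 9.476739485929792e-05]) @ [[0.8,0.08,0.46,-0.03,-0.38], [0.48,-0.43,-0.33,-0.41,0.56], [0.32,0.22,-0.29,0.81,0.32], [0.05,-0.57,-0.50,0.2,-0.62], [-0.15,-0.67,0.59,0.36,0.23]]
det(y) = 0.00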